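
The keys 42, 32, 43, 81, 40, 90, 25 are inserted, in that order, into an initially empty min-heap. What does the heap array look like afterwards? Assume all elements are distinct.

Insert 42:
  append 42 at index 0 → [42] (no swap needed)
Insert 32:
  append 32 at index 1 → [42, 32]
  32 < parent 42 at index 0, swap → [32, 42]
Insert 43:
  append 43 at index 2 → [32, 42, 43] (no swap needed)
Insert 81:
  append 81 at index 3 → [32, 42, 43, 81] (no swap needed)
Insert 40:
  append 40 at index 4 → [32, 42, 43, 81, 40]
  40 < parent 42 at index 1, swap → [32, 40, 43, 81, 42]
Insert 90:
  append 90 at index 5 → [32, 40, 43, 81, 42, 90] (no swap needed)
Insert 25:
  append 25 at index 6 → [32, 40, 43, 81, 42, 90, 25]
  25 < parent 43 at index 2, swap → [32, 40, 25, 81, 42, 90, 43]
  25 < parent 32 at index 0, swap → [25, 40, 32, 81, 42, 90, 43]

[25, 40, 32, 81, 42, 90, 43]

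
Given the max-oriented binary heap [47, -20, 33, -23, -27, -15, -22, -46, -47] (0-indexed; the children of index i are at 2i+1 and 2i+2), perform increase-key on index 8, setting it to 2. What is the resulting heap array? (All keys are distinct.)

[47, 2, 33, -20, -27, -15, -22, -46, -23]

set index 8 from -47 to 2 → [47, -20, 33, -23, -27, -15, -22, -46, 2]
2 > parent -23 at index 3, swap → [47, -20, 33, 2, -27, -15, -22, -46, -23]
2 > parent -20 at index 1, swap → [47, 2, 33, -20, -27, -15, -22, -46, -23]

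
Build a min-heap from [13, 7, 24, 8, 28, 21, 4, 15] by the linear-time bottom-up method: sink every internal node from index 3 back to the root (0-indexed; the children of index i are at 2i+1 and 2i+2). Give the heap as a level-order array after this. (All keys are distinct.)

sift down from index 3: already satisfies heap property
sift down from index 2:
  24 vs smaller child 4 at index 6, swap → [13, 7, 4, 8, 28, 21, 24, 15]
sift down from index 1: already satisfies heap property
sift down from index 0:
  13 vs smaller child 4 at index 2, swap → [4, 7, 13, 8, 28, 21, 24, 15]

[4, 7, 13, 8, 28, 21, 24, 15]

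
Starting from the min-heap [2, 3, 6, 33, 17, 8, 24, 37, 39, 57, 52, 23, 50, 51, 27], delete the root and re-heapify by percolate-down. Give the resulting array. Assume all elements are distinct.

[3, 17, 6, 33, 27, 8, 24, 37, 39, 57, 52, 23, 50, 51]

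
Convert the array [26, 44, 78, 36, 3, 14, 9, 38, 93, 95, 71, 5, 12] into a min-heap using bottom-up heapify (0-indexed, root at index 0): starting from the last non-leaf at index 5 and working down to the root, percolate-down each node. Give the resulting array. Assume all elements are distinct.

[3, 26, 5, 36, 44, 12, 9, 38, 93, 95, 71, 14, 78]

sift down from index 5:
  14 vs smaller child 5 at index 11, swap → [26, 44, 78, 36, 3, 5, 9, 38, 93, 95, 71, 14, 12]
sift down from index 4: already satisfies heap property
sift down from index 3: already satisfies heap property
sift down from index 2:
  78 vs smaller child 5 at index 5, swap → [26, 44, 5, 36, 3, 78, 9, 38, 93, 95, 71, 14, 12]
  78 vs smaller child 12 at index 12, swap → [26, 44, 5, 36, 3, 12, 9, 38, 93, 95, 71, 14, 78]
sift down from index 1:
  44 vs smaller child 3 at index 4, swap → [26, 3, 5, 36, 44, 12, 9, 38, 93, 95, 71, 14, 78]
sift down from index 0:
  26 vs smaller child 3 at index 1, swap → [3, 26, 5, 36, 44, 12, 9, 38, 93, 95, 71, 14, 78]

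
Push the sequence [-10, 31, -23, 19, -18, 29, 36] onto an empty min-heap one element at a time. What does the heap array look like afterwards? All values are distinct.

Insert -10:
  append -10 at index 0 → [-10] (no swap needed)
Insert 31:
  append 31 at index 1 → [-10, 31] (no swap needed)
Insert -23:
  append -23 at index 2 → [-10, 31, -23]
  -23 < parent -10 at index 0, swap → [-23, 31, -10]
Insert 19:
  append 19 at index 3 → [-23, 31, -10, 19]
  19 < parent 31 at index 1, swap → [-23, 19, -10, 31]
Insert -18:
  append -18 at index 4 → [-23, 19, -10, 31, -18]
  -18 < parent 19 at index 1, swap → [-23, -18, -10, 31, 19]
Insert 29:
  append 29 at index 5 → [-23, -18, -10, 31, 19, 29] (no swap needed)
Insert 36:
  append 36 at index 6 → [-23, -18, -10, 31, 19, 29, 36] (no swap needed)

[-23, -18, -10, 31, 19, 29, 36]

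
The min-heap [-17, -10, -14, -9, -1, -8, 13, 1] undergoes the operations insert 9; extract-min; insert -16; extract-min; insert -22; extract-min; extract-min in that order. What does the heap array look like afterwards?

[-10, -9, -8, 1, -1, 9, 13]

insert 9:
  append 9 at index 8 → [-17, -10, -14, -9, -1, -8, 13, 1, 9] (no swap needed)
extract-min → returns -17:
  remove root -17; move last element 9 to root → [9, -10, -14, -9, -1, -8, 13, 1]
  9 vs smaller child -14 at index 2, swap → [-14, -10, 9, -9, -1, -8, 13, 1]
  9 vs smaller child -8 at index 5, swap → [-14, -10, -8, -9, -1, 9, 13, 1]
insert -16:
  append -16 at index 8 → [-14, -10, -8, -9, -1, 9, 13, 1, -16]
  -16 < parent -9 at index 3, swap → [-14, -10, -8, -16, -1, 9, 13, 1, -9]
  -16 < parent -10 at index 1, swap → [-14, -16, -8, -10, -1, 9, 13, 1, -9]
  -16 < parent -14 at index 0, swap → [-16, -14, -8, -10, -1, 9, 13, 1, -9]
extract-min → returns -16:
  remove root -16; move last element -9 to root → [-9, -14, -8, -10, -1, 9, 13, 1]
  -9 vs smaller child -14 at index 1, swap → [-14, -9, -8, -10, -1, 9, 13, 1]
  -9 vs smaller child -10 at index 3, swap → [-14, -10, -8, -9, -1, 9, 13, 1]
insert -22:
  append -22 at index 8 → [-14, -10, -8, -9, -1, 9, 13, 1, -22]
  -22 < parent -9 at index 3, swap → [-14, -10, -8, -22, -1, 9, 13, 1, -9]
  -22 < parent -10 at index 1, swap → [-14, -22, -8, -10, -1, 9, 13, 1, -9]
  -22 < parent -14 at index 0, swap → [-22, -14, -8, -10, -1, 9, 13, 1, -9]
extract-min → returns -22:
  remove root -22; move last element -9 to root → [-9, -14, -8, -10, -1, 9, 13, 1]
  -9 vs smaller child -14 at index 1, swap → [-14, -9, -8, -10, -1, 9, 13, 1]
  -9 vs smaller child -10 at index 3, swap → [-14, -10, -8, -9, -1, 9, 13, 1]
extract-min → returns -14:
  remove root -14; move last element 1 to root → [1, -10, -8, -9, -1, 9, 13]
  1 vs smaller child -10 at index 1, swap → [-10, 1, -8, -9, -1, 9, 13]
  1 vs smaller child -9 at index 3, swap → [-10, -9, -8, 1, -1, 9, 13]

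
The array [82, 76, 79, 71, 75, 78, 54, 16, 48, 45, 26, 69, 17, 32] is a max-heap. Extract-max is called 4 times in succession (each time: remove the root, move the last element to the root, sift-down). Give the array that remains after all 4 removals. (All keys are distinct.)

[75, 71, 69, 48, 45, 32, 54, 16, 26, 17]

extract-max #1 returns 82:
  remove root 82; move last element 32 to root → [32, 76, 79, 71, 75, 78, 54, 16, 48, 45, 26, 69, 17]
  32 vs larger child 79 at index 2, swap → [79, 76, 32, 71, 75, 78, 54, 16, 48, 45, 26, 69, 17]
  32 vs larger child 78 at index 5, swap → [79, 76, 78, 71, 75, 32, 54, 16, 48, 45, 26, 69, 17]
  32 vs larger child 69 at index 11, swap → [79, 76, 78, 71, 75, 69, 54, 16, 48, 45, 26, 32, 17]
extract-max #2 returns 79:
  remove root 79; move last element 17 to root → [17, 76, 78, 71, 75, 69, 54, 16, 48, 45, 26, 32]
  17 vs larger child 78 at index 2, swap → [78, 76, 17, 71, 75, 69, 54, 16, 48, 45, 26, 32]
  17 vs larger child 69 at index 5, swap → [78, 76, 69, 71, 75, 17, 54, 16, 48, 45, 26, 32]
  17 vs only child 32 at index 11, swap → [78, 76, 69, 71, 75, 32, 54, 16, 48, 45, 26, 17]
extract-max #3 returns 78:
  remove root 78; move last element 17 to root → [17, 76, 69, 71, 75, 32, 54, 16, 48, 45, 26]
  17 vs larger child 76 at index 1, swap → [76, 17, 69, 71, 75, 32, 54, 16, 48, 45, 26]
  17 vs larger child 75 at index 4, swap → [76, 75, 69, 71, 17, 32, 54, 16, 48, 45, 26]
  17 vs larger child 45 at index 9, swap → [76, 75, 69, 71, 45, 32, 54, 16, 48, 17, 26]
extract-max #4 returns 76:
  remove root 76; move last element 26 to root → [26, 75, 69, 71, 45, 32, 54, 16, 48, 17]
  26 vs larger child 75 at index 1, swap → [75, 26, 69, 71, 45, 32, 54, 16, 48, 17]
  26 vs larger child 71 at index 3, swap → [75, 71, 69, 26, 45, 32, 54, 16, 48, 17]
  26 vs larger child 48 at index 8, swap → [75, 71, 69, 48, 45, 32, 54, 16, 26, 17]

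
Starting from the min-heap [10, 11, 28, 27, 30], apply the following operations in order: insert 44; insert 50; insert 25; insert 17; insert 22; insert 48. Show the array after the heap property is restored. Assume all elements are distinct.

[10, 11, 28, 17, 22, 44, 50, 27, 25, 30, 48]

insert 44:
  append 44 at index 5 → [10, 11, 28, 27, 30, 44] (no swap needed)
insert 50:
  append 50 at index 6 → [10, 11, 28, 27, 30, 44, 50] (no swap needed)
insert 25:
  append 25 at index 7 → [10, 11, 28, 27, 30, 44, 50, 25]
  25 < parent 27 at index 3, swap → [10, 11, 28, 25, 30, 44, 50, 27]
insert 17:
  append 17 at index 8 → [10, 11, 28, 25, 30, 44, 50, 27, 17]
  17 < parent 25 at index 3, swap → [10, 11, 28, 17, 30, 44, 50, 27, 25]
insert 22:
  append 22 at index 9 → [10, 11, 28, 17, 30, 44, 50, 27, 25, 22]
  22 < parent 30 at index 4, swap → [10, 11, 28, 17, 22, 44, 50, 27, 25, 30]
insert 48:
  append 48 at index 10 → [10, 11, 28, 17, 22, 44, 50, 27, 25, 30, 48] (no swap needed)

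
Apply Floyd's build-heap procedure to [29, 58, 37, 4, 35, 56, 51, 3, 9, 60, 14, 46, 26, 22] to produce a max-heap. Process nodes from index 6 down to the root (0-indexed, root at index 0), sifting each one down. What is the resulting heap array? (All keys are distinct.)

[60, 58, 56, 9, 35, 46, 51, 3, 4, 29, 14, 37, 26, 22]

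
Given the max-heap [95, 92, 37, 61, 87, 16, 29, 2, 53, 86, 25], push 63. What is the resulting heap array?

[95, 92, 63, 61, 87, 37, 29, 2, 53, 86, 25, 16]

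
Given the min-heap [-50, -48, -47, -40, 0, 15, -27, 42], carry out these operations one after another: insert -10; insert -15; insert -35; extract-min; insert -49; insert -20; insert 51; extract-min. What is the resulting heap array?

[-48, -40, -47, -15, -35, -20, -27, 42, -10, 0, 51, 15]

insert -10:
  append -10 at index 8 → [-50, -48, -47, -40, 0, 15, -27, 42, -10] (no swap needed)
insert -15:
  append -15 at index 9 → [-50, -48, -47, -40, 0, 15, -27, 42, -10, -15]
  -15 < parent 0 at index 4, swap → [-50, -48, -47, -40, -15, 15, -27, 42, -10, 0]
insert -35:
  append -35 at index 10 → [-50, -48, -47, -40, -15, 15, -27, 42, -10, 0, -35]
  -35 < parent -15 at index 4, swap → [-50, -48, -47, -40, -35, 15, -27, 42, -10, 0, -15]
extract-min → returns -50:
  remove root -50; move last element -15 to root → [-15, -48, -47, -40, -35, 15, -27, 42, -10, 0]
  -15 vs smaller child -48 at index 1, swap → [-48, -15, -47, -40, -35, 15, -27, 42, -10, 0]
  -15 vs smaller child -40 at index 3, swap → [-48, -40, -47, -15, -35, 15, -27, 42, -10, 0]
insert -49:
  append -49 at index 10 → [-48, -40, -47, -15, -35, 15, -27, 42, -10, 0, -49]
  -49 < parent -35 at index 4, swap → [-48, -40, -47, -15, -49, 15, -27, 42, -10, 0, -35]
  -49 < parent -40 at index 1, swap → [-48, -49, -47, -15, -40, 15, -27, 42, -10, 0, -35]
  -49 < parent -48 at index 0, swap → [-49, -48, -47, -15, -40, 15, -27, 42, -10, 0, -35]
insert -20:
  append -20 at index 11 → [-49, -48, -47, -15, -40, 15, -27, 42, -10, 0, -35, -20]
  -20 < parent 15 at index 5, swap → [-49, -48, -47, -15, -40, -20, -27, 42, -10, 0, -35, 15]
insert 51:
  append 51 at index 12 → [-49, -48, -47, -15, -40, -20, -27, 42, -10, 0, -35, 15, 51] (no swap needed)
extract-min → returns -49:
  remove root -49; move last element 51 to root → [51, -48, -47, -15, -40, -20, -27, 42, -10, 0, -35, 15]
  51 vs smaller child -48 at index 1, swap → [-48, 51, -47, -15, -40, -20, -27, 42, -10, 0, -35, 15]
  51 vs smaller child -40 at index 4, swap → [-48, -40, -47, -15, 51, -20, -27, 42, -10, 0, -35, 15]
  51 vs smaller child -35 at index 10, swap → [-48, -40, -47, -15, -35, -20, -27, 42, -10, 0, 51, 15]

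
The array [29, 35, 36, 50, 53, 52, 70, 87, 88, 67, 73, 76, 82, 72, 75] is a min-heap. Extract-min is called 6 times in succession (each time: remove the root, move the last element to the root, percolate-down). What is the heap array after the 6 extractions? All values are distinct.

[67, 73, 70, 75, 82, 72, 76, 87, 88]

extract-min #1 returns 29:
  remove root 29; move last element 75 to root → [75, 35, 36, 50, 53, 52, 70, 87, 88, 67, 73, 76, 82, 72]
  75 vs smaller child 35 at index 1, swap → [35, 75, 36, 50, 53, 52, 70, 87, 88, 67, 73, 76, 82, 72]
  75 vs smaller child 50 at index 3, swap → [35, 50, 36, 75, 53, 52, 70, 87, 88, 67, 73, 76, 82, 72]
extract-min #2 returns 35:
  remove root 35; move last element 72 to root → [72, 50, 36, 75, 53, 52, 70, 87, 88, 67, 73, 76, 82]
  72 vs smaller child 36 at index 2, swap → [36, 50, 72, 75, 53, 52, 70, 87, 88, 67, 73, 76, 82]
  72 vs smaller child 52 at index 5, swap → [36, 50, 52, 75, 53, 72, 70, 87, 88, 67, 73, 76, 82]
extract-min #3 returns 36:
  remove root 36; move last element 82 to root → [82, 50, 52, 75, 53, 72, 70, 87, 88, 67, 73, 76]
  82 vs smaller child 50 at index 1, swap → [50, 82, 52, 75, 53, 72, 70, 87, 88, 67, 73, 76]
  82 vs smaller child 53 at index 4, swap → [50, 53, 52, 75, 82, 72, 70, 87, 88, 67, 73, 76]
  82 vs smaller child 67 at index 9, swap → [50, 53, 52, 75, 67, 72, 70, 87, 88, 82, 73, 76]
extract-min #4 returns 50:
  remove root 50; move last element 76 to root → [76, 53, 52, 75, 67, 72, 70, 87, 88, 82, 73]
  76 vs smaller child 52 at index 2, swap → [52, 53, 76, 75, 67, 72, 70, 87, 88, 82, 73]
  76 vs smaller child 70 at index 6, swap → [52, 53, 70, 75, 67, 72, 76, 87, 88, 82, 73]
extract-min #5 returns 52:
  remove root 52; move last element 73 to root → [73, 53, 70, 75, 67, 72, 76, 87, 88, 82]
  73 vs smaller child 53 at index 1, swap → [53, 73, 70, 75, 67, 72, 76, 87, 88, 82]
  73 vs smaller child 67 at index 4, swap → [53, 67, 70, 75, 73, 72, 76, 87, 88, 82]
extract-min #6 returns 53:
  remove root 53; move last element 82 to root → [82, 67, 70, 75, 73, 72, 76, 87, 88]
  82 vs smaller child 67 at index 1, swap → [67, 82, 70, 75, 73, 72, 76, 87, 88]
  82 vs smaller child 73 at index 4, swap → [67, 73, 70, 75, 82, 72, 76, 87, 88]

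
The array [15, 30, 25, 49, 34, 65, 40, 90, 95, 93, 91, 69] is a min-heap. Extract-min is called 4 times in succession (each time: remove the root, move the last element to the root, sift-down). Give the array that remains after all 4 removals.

[40, 49, 65, 90, 91, 95, 69, 93]

extract-min #1 returns 15:
  remove root 15; move last element 69 to root → [69, 30, 25, 49, 34, 65, 40, 90, 95, 93, 91]
  69 vs smaller child 25 at index 2, swap → [25, 30, 69, 49, 34, 65, 40, 90, 95, 93, 91]
  69 vs smaller child 40 at index 6, swap → [25, 30, 40, 49, 34, 65, 69, 90, 95, 93, 91]
extract-min #2 returns 25:
  remove root 25; move last element 91 to root → [91, 30, 40, 49, 34, 65, 69, 90, 95, 93]
  91 vs smaller child 30 at index 1, swap → [30, 91, 40, 49, 34, 65, 69, 90, 95, 93]
  91 vs smaller child 34 at index 4, swap → [30, 34, 40, 49, 91, 65, 69, 90, 95, 93]
extract-min #3 returns 30:
  remove root 30; move last element 93 to root → [93, 34, 40, 49, 91, 65, 69, 90, 95]
  93 vs smaller child 34 at index 1, swap → [34, 93, 40, 49, 91, 65, 69, 90, 95]
  93 vs smaller child 49 at index 3, swap → [34, 49, 40, 93, 91, 65, 69, 90, 95]
  93 vs smaller child 90 at index 7, swap → [34, 49, 40, 90, 91, 65, 69, 93, 95]
extract-min #4 returns 34:
  remove root 34; move last element 95 to root → [95, 49, 40, 90, 91, 65, 69, 93]
  95 vs smaller child 40 at index 2, swap → [40, 49, 95, 90, 91, 65, 69, 93]
  95 vs smaller child 65 at index 5, swap → [40, 49, 65, 90, 91, 95, 69, 93]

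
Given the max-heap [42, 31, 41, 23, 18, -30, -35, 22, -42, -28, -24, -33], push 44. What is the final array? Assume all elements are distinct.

[44, 31, 42, 23, 18, 41, -35, 22, -42, -28, -24, -33, -30]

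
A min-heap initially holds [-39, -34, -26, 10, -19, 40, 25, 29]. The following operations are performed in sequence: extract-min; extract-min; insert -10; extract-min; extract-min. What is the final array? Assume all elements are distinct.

extract-min → returns -39:
  remove root -39; move last element 29 to root → [29, -34, -26, 10, -19, 40, 25]
  29 vs smaller child -34 at index 1, swap → [-34, 29, -26, 10, -19, 40, 25]
  29 vs smaller child -19 at index 4, swap → [-34, -19, -26, 10, 29, 40, 25]
extract-min → returns -34:
  remove root -34; move last element 25 to root → [25, -19, -26, 10, 29, 40]
  25 vs smaller child -26 at index 2, swap → [-26, -19, 25, 10, 29, 40]
insert -10:
  append -10 at index 6 → [-26, -19, 25, 10, 29, 40, -10]
  -10 < parent 25 at index 2, swap → [-26, -19, -10, 10, 29, 40, 25]
extract-min → returns -26:
  remove root -26; move last element 25 to root → [25, -19, -10, 10, 29, 40]
  25 vs smaller child -19 at index 1, swap → [-19, 25, -10, 10, 29, 40]
  25 vs smaller child 10 at index 3, swap → [-19, 10, -10, 25, 29, 40]
extract-min → returns -19:
  remove root -19; move last element 40 to root → [40, 10, -10, 25, 29]
  40 vs smaller child -10 at index 2, swap → [-10, 10, 40, 25, 29]

[-10, 10, 40, 25, 29]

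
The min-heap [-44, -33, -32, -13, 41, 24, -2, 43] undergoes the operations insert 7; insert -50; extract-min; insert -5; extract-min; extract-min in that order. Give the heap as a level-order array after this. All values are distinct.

insert 7:
  append 7 at index 8 → [-44, -33, -32, -13, 41, 24, -2, 43, 7] (no swap needed)
insert -50:
  append -50 at index 9 → [-44, -33, -32, -13, 41, 24, -2, 43, 7, -50]
  -50 < parent 41 at index 4, swap → [-44, -33, -32, -13, -50, 24, -2, 43, 7, 41]
  -50 < parent -33 at index 1, swap → [-44, -50, -32, -13, -33, 24, -2, 43, 7, 41]
  -50 < parent -44 at index 0, swap → [-50, -44, -32, -13, -33, 24, -2, 43, 7, 41]
extract-min → returns -50:
  remove root -50; move last element 41 to root → [41, -44, -32, -13, -33, 24, -2, 43, 7]
  41 vs smaller child -44 at index 1, swap → [-44, 41, -32, -13, -33, 24, -2, 43, 7]
  41 vs smaller child -33 at index 4, swap → [-44, -33, -32, -13, 41, 24, -2, 43, 7]
insert -5:
  append -5 at index 9 → [-44, -33, -32, -13, 41, 24, -2, 43, 7, -5]
  -5 < parent 41 at index 4, swap → [-44, -33, -32, -13, -5, 24, -2, 43, 7, 41]
extract-min → returns -44:
  remove root -44; move last element 41 to root → [41, -33, -32, -13, -5, 24, -2, 43, 7]
  41 vs smaller child -33 at index 1, swap → [-33, 41, -32, -13, -5, 24, -2, 43, 7]
  41 vs smaller child -13 at index 3, swap → [-33, -13, -32, 41, -5, 24, -2, 43, 7]
  41 vs smaller child 7 at index 8, swap → [-33, -13, -32, 7, -5, 24, -2, 43, 41]
extract-min → returns -33:
  remove root -33; move last element 41 to root → [41, -13, -32, 7, -5, 24, -2, 43]
  41 vs smaller child -32 at index 2, swap → [-32, -13, 41, 7, -5, 24, -2, 43]
  41 vs smaller child -2 at index 6, swap → [-32, -13, -2, 7, -5, 24, 41, 43]

[-32, -13, -2, 7, -5, 24, 41, 43]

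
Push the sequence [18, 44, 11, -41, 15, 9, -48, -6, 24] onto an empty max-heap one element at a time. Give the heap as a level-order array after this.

[44, 24, 11, 18, 15, 9, -48, -41, -6]

Insert 18:
  append 18 at index 0 → [18] (no swap needed)
Insert 44:
  append 44 at index 1 → [18, 44]
  44 > parent 18 at index 0, swap → [44, 18]
Insert 11:
  append 11 at index 2 → [44, 18, 11] (no swap needed)
Insert -41:
  append -41 at index 3 → [44, 18, 11, -41] (no swap needed)
Insert 15:
  append 15 at index 4 → [44, 18, 11, -41, 15] (no swap needed)
Insert 9:
  append 9 at index 5 → [44, 18, 11, -41, 15, 9] (no swap needed)
Insert -48:
  append -48 at index 6 → [44, 18, 11, -41, 15, 9, -48] (no swap needed)
Insert -6:
  append -6 at index 7 → [44, 18, 11, -41, 15, 9, -48, -6]
  -6 > parent -41 at index 3, swap → [44, 18, 11, -6, 15, 9, -48, -41]
Insert 24:
  append 24 at index 8 → [44, 18, 11, -6, 15, 9, -48, -41, 24]
  24 > parent -6 at index 3, swap → [44, 18, 11, 24, 15, 9, -48, -41, -6]
  24 > parent 18 at index 1, swap → [44, 24, 11, 18, 15, 9, -48, -41, -6]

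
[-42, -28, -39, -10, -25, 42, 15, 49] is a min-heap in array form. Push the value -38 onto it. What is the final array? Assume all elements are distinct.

append -38 at index 8 → [-42, -28, -39, -10, -25, 42, 15, 49, -38]
-38 < parent -10 at index 3, swap → [-42, -28, -39, -38, -25, 42, 15, 49, -10]
-38 < parent -28 at index 1, swap → [-42, -38, -39, -28, -25, 42, 15, 49, -10]

[-42, -38, -39, -28, -25, 42, 15, 49, -10]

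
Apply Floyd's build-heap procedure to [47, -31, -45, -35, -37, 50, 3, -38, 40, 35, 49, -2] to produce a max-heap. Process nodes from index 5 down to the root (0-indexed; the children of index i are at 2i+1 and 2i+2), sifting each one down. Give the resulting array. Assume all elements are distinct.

[50, 49, 47, 40, 35, -2, 3, -38, -35, -31, -37, -45]

sift down from index 5: already satisfies heap property
sift down from index 4:
  -37 vs larger child 49 at index 10, swap → [47, -31, -45, -35, 49, 50, 3, -38, 40, 35, -37, -2]
sift down from index 3:
  -35 vs larger child 40 at index 8, swap → [47, -31, -45, 40, 49, 50, 3, -38, -35, 35, -37, -2]
sift down from index 2:
  -45 vs larger child 50 at index 5, swap → [47, -31, 50, 40, 49, -45, 3, -38, -35, 35, -37, -2]
  -45 vs only child -2 at index 11, swap → [47, -31, 50, 40, 49, -2, 3, -38, -35, 35, -37, -45]
sift down from index 1:
  -31 vs larger child 49 at index 4, swap → [47, 49, 50, 40, -31, -2, 3, -38, -35, 35, -37, -45]
  -31 vs larger child 35 at index 9, swap → [47, 49, 50, 40, 35, -2, 3, -38, -35, -31, -37, -45]
sift down from index 0:
  47 vs larger child 50 at index 2, swap → [50, 49, 47, 40, 35, -2, 3, -38, -35, -31, -37, -45]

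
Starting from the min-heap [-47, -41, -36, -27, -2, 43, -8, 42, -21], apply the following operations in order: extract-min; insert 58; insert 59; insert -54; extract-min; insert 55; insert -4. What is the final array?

extract-min → returns -47:
  remove root -47; move last element -21 to root → [-21, -41, -36, -27, -2, 43, -8, 42]
  -21 vs smaller child -41 at index 1, swap → [-41, -21, -36, -27, -2, 43, -8, 42]
  -21 vs smaller child -27 at index 3, swap → [-41, -27, -36, -21, -2, 43, -8, 42]
insert 58:
  append 58 at index 8 → [-41, -27, -36, -21, -2, 43, -8, 42, 58] (no swap needed)
insert 59:
  append 59 at index 9 → [-41, -27, -36, -21, -2, 43, -8, 42, 58, 59] (no swap needed)
insert -54:
  append -54 at index 10 → [-41, -27, -36, -21, -2, 43, -8, 42, 58, 59, -54]
  -54 < parent -2 at index 4, swap → [-41, -27, -36, -21, -54, 43, -8, 42, 58, 59, -2]
  -54 < parent -27 at index 1, swap → [-41, -54, -36, -21, -27, 43, -8, 42, 58, 59, -2]
  -54 < parent -41 at index 0, swap → [-54, -41, -36, -21, -27, 43, -8, 42, 58, 59, -2]
extract-min → returns -54:
  remove root -54; move last element -2 to root → [-2, -41, -36, -21, -27, 43, -8, 42, 58, 59]
  -2 vs smaller child -41 at index 1, swap → [-41, -2, -36, -21, -27, 43, -8, 42, 58, 59]
  -2 vs smaller child -27 at index 4, swap → [-41, -27, -36, -21, -2, 43, -8, 42, 58, 59]
insert 55:
  append 55 at index 10 → [-41, -27, -36, -21, -2, 43, -8, 42, 58, 59, 55] (no swap needed)
insert -4:
  append -4 at index 11 → [-41, -27, -36, -21, -2, 43, -8, 42, 58, 59, 55, -4]
  -4 < parent 43 at index 5, swap → [-41, -27, -36, -21, -2, -4, -8, 42, 58, 59, 55, 43]

[-41, -27, -36, -21, -2, -4, -8, 42, 58, 59, 55, 43]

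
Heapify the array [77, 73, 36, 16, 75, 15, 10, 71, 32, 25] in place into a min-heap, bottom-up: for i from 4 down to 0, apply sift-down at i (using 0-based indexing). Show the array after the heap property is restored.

[10, 16, 15, 32, 25, 77, 36, 71, 73, 75]

sift down from index 4:
  75 vs only child 25 at index 9, swap → [77, 73, 36, 16, 25, 15, 10, 71, 32, 75]
sift down from index 3: already satisfies heap property
sift down from index 2:
  36 vs smaller child 10 at index 6, swap → [77, 73, 10, 16, 25, 15, 36, 71, 32, 75]
sift down from index 1:
  73 vs smaller child 16 at index 3, swap → [77, 16, 10, 73, 25, 15, 36, 71, 32, 75]
  73 vs smaller child 32 at index 8, swap → [77, 16, 10, 32, 25, 15, 36, 71, 73, 75]
sift down from index 0:
  77 vs smaller child 10 at index 2, swap → [10, 16, 77, 32, 25, 15, 36, 71, 73, 75]
  77 vs smaller child 15 at index 5, swap → [10, 16, 15, 32, 25, 77, 36, 71, 73, 75]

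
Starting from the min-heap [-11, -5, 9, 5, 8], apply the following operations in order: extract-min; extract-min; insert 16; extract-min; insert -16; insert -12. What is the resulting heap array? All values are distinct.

[-16, -12, 9, 16, 8]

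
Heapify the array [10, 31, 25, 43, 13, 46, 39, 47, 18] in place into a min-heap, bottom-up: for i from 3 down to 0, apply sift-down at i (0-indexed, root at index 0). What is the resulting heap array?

sift down from index 3:
  43 vs smaller child 18 at index 8, swap → [10, 31, 25, 18, 13, 46, 39, 47, 43]
sift down from index 2: already satisfies heap property
sift down from index 1:
  31 vs smaller child 13 at index 4, swap → [10, 13, 25, 18, 31, 46, 39, 47, 43]
sift down from index 0: already satisfies heap property

[10, 13, 25, 18, 31, 46, 39, 47, 43]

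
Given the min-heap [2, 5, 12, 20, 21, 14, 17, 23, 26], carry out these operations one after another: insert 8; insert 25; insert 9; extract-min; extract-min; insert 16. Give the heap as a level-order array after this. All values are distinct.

[8, 14, 9, 20, 16, 12, 17, 23, 26, 25, 21]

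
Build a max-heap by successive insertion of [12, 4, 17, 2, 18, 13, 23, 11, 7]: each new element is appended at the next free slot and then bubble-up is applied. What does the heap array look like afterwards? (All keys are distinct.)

[23, 17, 18, 11, 4, 12, 13, 2, 7]

Insert 12:
  append 12 at index 0 → [12] (no swap needed)
Insert 4:
  append 4 at index 1 → [12, 4] (no swap needed)
Insert 17:
  append 17 at index 2 → [12, 4, 17]
  17 > parent 12 at index 0, swap → [17, 4, 12]
Insert 2:
  append 2 at index 3 → [17, 4, 12, 2] (no swap needed)
Insert 18:
  append 18 at index 4 → [17, 4, 12, 2, 18]
  18 > parent 4 at index 1, swap → [17, 18, 12, 2, 4]
  18 > parent 17 at index 0, swap → [18, 17, 12, 2, 4]
Insert 13:
  append 13 at index 5 → [18, 17, 12, 2, 4, 13]
  13 > parent 12 at index 2, swap → [18, 17, 13, 2, 4, 12]
Insert 23:
  append 23 at index 6 → [18, 17, 13, 2, 4, 12, 23]
  23 > parent 13 at index 2, swap → [18, 17, 23, 2, 4, 12, 13]
  23 > parent 18 at index 0, swap → [23, 17, 18, 2, 4, 12, 13]
Insert 11:
  append 11 at index 7 → [23, 17, 18, 2, 4, 12, 13, 11]
  11 > parent 2 at index 3, swap → [23, 17, 18, 11, 4, 12, 13, 2]
Insert 7:
  append 7 at index 8 → [23, 17, 18, 11, 4, 12, 13, 2, 7] (no swap needed)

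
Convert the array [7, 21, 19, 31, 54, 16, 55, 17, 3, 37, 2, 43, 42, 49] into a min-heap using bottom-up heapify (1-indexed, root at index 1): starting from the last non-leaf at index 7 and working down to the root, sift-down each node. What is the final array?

sift down from index 7:
  55 vs only child 49 at index 14, swap → [7, 21, 19, 31, 54, 16, 49, 17, 3, 37, 2, 43, 42, 55]
sift down from index 6: already satisfies heap property
sift down from index 5:
  54 vs smaller child 2 at index 11, swap → [7, 21, 19, 31, 2, 16, 49, 17, 3, 37, 54, 43, 42, 55]
sift down from index 4:
  31 vs smaller child 3 at index 9, swap → [7, 21, 19, 3, 2, 16, 49, 17, 31, 37, 54, 43, 42, 55]
sift down from index 3:
  19 vs smaller child 16 at index 6, swap → [7, 21, 16, 3, 2, 19, 49, 17, 31, 37, 54, 43, 42, 55]
sift down from index 2:
  21 vs smaller child 2 at index 5, swap → [7, 2, 16, 3, 21, 19, 49, 17, 31, 37, 54, 43, 42, 55]
sift down from index 1:
  7 vs smaller child 2 at index 2, swap → [2, 7, 16, 3, 21, 19, 49, 17, 31, 37, 54, 43, 42, 55]
  7 vs smaller child 3 at index 4, swap → [2, 3, 16, 7, 21, 19, 49, 17, 31, 37, 54, 43, 42, 55]

[2, 3, 16, 7, 21, 19, 49, 17, 31, 37, 54, 43, 42, 55]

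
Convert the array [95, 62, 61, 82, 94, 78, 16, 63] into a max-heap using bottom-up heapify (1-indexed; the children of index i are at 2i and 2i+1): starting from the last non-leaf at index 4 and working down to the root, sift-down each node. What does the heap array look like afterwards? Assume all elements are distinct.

sift down from index 4: already satisfies heap property
sift down from index 3:
  61 vs larger child 78 at index 6, swap → [95, 62, 78, 82, 94, 61, 16, 63]
sift down from index 2:
  62 vs larger child 94 at index 5, swap → [95, 94, 78, 82, 62, 61, 16, 63]
sift down from index 1: already satisfies heap property

[95, 94, 78, 82, 62, 61, 16, 63]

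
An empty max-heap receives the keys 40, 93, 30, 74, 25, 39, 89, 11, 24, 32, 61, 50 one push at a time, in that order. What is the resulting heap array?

Insert 40:
  append 40 at index 0 → [40] (no swap needed)
Insert 93:
  append 93 at index 1 → [40, 93]
  93 > parent 40 at index 0, swap → [93, 40]
Insert 30:
  append 30 at index 2 → [93, 40, 30] (no swap needed)
Insert 74:
  append 74 at index 3 → [93, 40, 30, 74]
  74 > parent 40 at index 1, swap → [93, 74, 30, 40]
Insert 25:
  append 25 at index 4 → [93, 74, 30, 40, 25] (no swap needed)
Insert 39:
  append 39 at index 5 → [93, 74, 30, 40, 25, 39]
  39 > parent 30 at index 2, swap → [93, 74, 39, 40, 25, 30]
Insert 89:
  append 89 at index 6 → [93, 74, 39, 40, 25, 30, 89]
  89 > parent 39 at index 2, swap → [93, 74, 89, 40, 25, 30, 39]
Insert 11:
  append 11 at index 7 → [93, 74, 89, 40, 25, 30, 39, 11] (no swap needed)
Insert 24:
  append 24 at index 8 → [93, 74, 89, 40, 25, 30, 39, 11, 24] (no swap needed)
Insert 32:
  append 32 at index 9 → [93, 74, 89, 40, 25, 30, 39, 11, 24, 32]
  32 > parent 25 at index 4, swap → [93, 74, 89, 40, 32, 30, 39, 11, 24, 25]
Insert 61:
  append 61 at index 10 → [93, 74, 89, 40, 32, 30, 39, 11, 24, 25, 61]
  61 > parent 32 at index 4, swap → [93, 74, 89, 40, 61, 30, 39, 11, 24, 25, 32]
Insert 50:
  append 50 at index 11 → [93, 74, 89, 40, 61, 30, 39, 11, 24, 25, 32, 50]
  50 > parent 30 at index 5, swap → [93, 74, 89, 40, 61, 50, 39, 11, 24, 25, 32, 30]

[93, 74, 89, 40, 61, 50, 39, 11, 24, 25, 32, 30]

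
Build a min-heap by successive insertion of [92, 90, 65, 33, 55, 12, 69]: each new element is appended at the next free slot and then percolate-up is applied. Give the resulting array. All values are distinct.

[12, 55, 33, 92, 65, 90, 69]

Insert 92:
  append 92 at index 0 → [92] (no swap needed)
Insert 90:
  append 90 at index 1 → [92, 90]
  90 < parent 92 at index 0, swap → [90, 92]
Insert 65:
  append 65 at index 2 → [90, 92, 65]
  65 < parent 90 at index 0, swap → [65, 92, 90]
Insert 33:
  append 33 at index 3 → [65, 92, 90, 33]
  33 < parent 92 at index 1, swap → [65, 33, 90, 92]
  33 < parent 65 at index 0, swap → [33, 65, 90, 92]
Insert 55:
  append 55 at index 4 → [33, 65, 90, 92, 55]
  55 < parent 65 at index 1, swap → [33, 55, 90, 92, 65]
Insert 12:
  append 12 at index 5 → [33, 55, 90, 92, 65, 12]
  12 < parent 90 at index 2, swap → [33, 55, 12, 92, 65, 90]
  12 < parent 33 at index 0, swap → [12, 55, 33, 92, 65, 90]
Insert 69:
  append 69 at index 6 → [12, 55, 33, 92, 65, 90, 69] (no swap needed)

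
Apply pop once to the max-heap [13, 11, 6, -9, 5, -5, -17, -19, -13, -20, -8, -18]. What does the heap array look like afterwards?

[11, 5, 6, -9, -8, -5, -17, -19, -13, -20, -18]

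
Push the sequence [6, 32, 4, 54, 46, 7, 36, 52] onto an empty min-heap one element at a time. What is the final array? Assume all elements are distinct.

[4, 32, 6, 52, 46, 7, 36, 54]

Insert 6:
  append 6 at index 0 → [6] (no swap needed)
Insert 32:
  append 32 at index 1 → [6, 32] (no swap needed)
Insert 4:
  append 4 at index 2 → [6, 32, 4]
  4 < parent 6 at index 0, swap → [4, 32, 6]
Insert 54:
  append 54 at index 3 → [4, 32, 6, 54] (no swap needed)
Insert 46:
  append 46 at index 4 → [4, 32, 6, 54, 46] (no swap needed)
Insert 7:
  append 7 at index 5 → [4, 32, 6, 54, 46, 7] (no swap needed)
Insert 36:
  append 36 at index 6 → [4, 32, 6, 54, 46, 7, 36] (no swap needed)
Insert 52:
  append 52 at index 7 → [4, 32, 6, 54, 46, 7, 36, 52]
  52 < parent 54 at index 3, swap → [4, 32, 6, 52, 46, 7, 36, 54]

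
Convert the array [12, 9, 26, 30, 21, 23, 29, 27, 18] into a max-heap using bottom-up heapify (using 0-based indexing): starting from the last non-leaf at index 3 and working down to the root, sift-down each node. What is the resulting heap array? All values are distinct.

sift down from index 3: already satisfies heap property
sift down from index 2:
  26 vs larger child 29 at index 6, swap → [12, 9, 29, 30, 21, 23, 26, 27, 18]
sift down from index 1:
  9 vs larger child 30 at index 3, swap → [12, 30, 29, 9, 21, 23, 26, 27, 18]
  9 vs larger child 27 at index 7, swap → [12, 30, 29, 27, 21, 23, 26, 9, 18]
sift down from index 0:
  12 vs larger child 30 at index 1, swap → [30, 12, 29, 27, 21, 23, 26, 9, 18]
  12 vs larger child 27 at index 3, swap → [30, 27, 29, 12, 21, 23, 26, 9, 18]
  12 vs larger child 18 at index 8, swap → [30, 27, 29, 18, 21, 23, 26, 9, 12]

[30, 27, 29, 18, 21, 23, 26, 9, 12]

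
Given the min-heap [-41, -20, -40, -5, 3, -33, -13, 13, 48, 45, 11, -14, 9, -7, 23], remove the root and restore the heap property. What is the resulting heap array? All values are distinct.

[-40, -20, -33, -5, 3, -14, -13, 13, 48, 45, 11, 23, 9, -7]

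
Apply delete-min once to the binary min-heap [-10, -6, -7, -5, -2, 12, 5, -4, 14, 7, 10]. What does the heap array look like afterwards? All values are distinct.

remove root -10; move last element 10 to root → [10, -6, -7, -5, -2, 12, 5, -4, 14, 7]
10 vs smaller child -7 at index 2, swap → [-7, -6, 10, -5, -2, 12, 5, -4, 14, 7]
10 vs smaller child 5 at index 6, swap → [-7, -6, 5, -5, -2, 12, 10, -4, 14, 7]

[-7, -6, 5, -5, -2, 12, 10, -4, 14, 7]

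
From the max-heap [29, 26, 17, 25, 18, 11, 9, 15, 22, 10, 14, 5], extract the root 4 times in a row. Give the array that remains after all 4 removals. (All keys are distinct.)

[18, 15, 17, 14, 10, 11, 9, 5]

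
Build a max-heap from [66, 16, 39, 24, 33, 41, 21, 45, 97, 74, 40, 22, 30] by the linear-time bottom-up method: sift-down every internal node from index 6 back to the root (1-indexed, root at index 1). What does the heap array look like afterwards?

sift down from index 6: already satisfies heap property
sift down from index 5:
  33 vs larger child 74 at index 10, swap → [66, 16, 39, 24, 74, 41, 21, 45, 97, 33, 40, 22, 30]
sift down from index 4:
  24 vs larger child 97 at index 9, swap → [66, 16, 39, 97, 74, 41, 21, 45, 24, 33, 40, 22, 30]
sift down from index 3:
  39 vs larger child 41 at index 6, swap → [66, 16, 41, 97, 74, 39, 21, 45, 24, 33, 40, 22, 30]
sift down from index 2:
  16 vs larger child 97 at index 4, swap → [66, 97, 41, 16, 74, 39, 21, 45, 24, 33, 40, 22, 30]
  16 vs larger child 45 at index 8, swap → [66, 97, 41, 45, 74, 39, 21, 16, 24, 33, 40, 22, 30]
sift down from index 1:
  66 vs larger child 97 at index 2, swap → [97, 66, 41, 45, 74, 39, 21, 16, 24, 33, 40, 22, 30]
  66 vs larger child 74 at index 5, swap → [97, 74, 41, 45, 66, 39, 21, 16, 24, 33, 40, 22, 30]

[97, 74, 41, 45, 66, 39, 21, 16, 24, 33, 40, 22, 30]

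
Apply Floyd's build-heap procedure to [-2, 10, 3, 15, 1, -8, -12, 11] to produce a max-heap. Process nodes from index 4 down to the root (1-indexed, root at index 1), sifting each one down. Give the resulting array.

sift down from index 4: already satisfies heap property
sift down from index 3: already satisfies heap property
sift down from index 2:
  10 vs larger child 15 at index 4, swap → [-2, 15, 3, 10, 1, -8, -12, 11]
  10 vs only child 11 at index 8, swap → [-2, 15, 3, 11, 1, -8, -12, 10]
sift down from index 1:
  -2 vs larger child 15 at index 2, swap → [15, -2, 3, 11, 1, -8, -12, 10]
  -2 vs larger child 11 at index 4, swap → [15, 11, 3, -2, 1, -8, -12, 10]
  -2 vs only child 10 at index 8, swap → [15, 11, 3, 10, 1, -8, -12, -2]

[15, 11, 3, 10, 1, -8, -12, -2]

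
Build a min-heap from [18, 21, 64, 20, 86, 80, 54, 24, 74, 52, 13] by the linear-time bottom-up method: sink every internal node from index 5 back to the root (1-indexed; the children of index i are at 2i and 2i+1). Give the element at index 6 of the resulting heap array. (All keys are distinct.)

80

sift down from index 5:
  86 vs smaller child 13 at index 11, swap → [18, 21, 64, 20, 13, 80, 54, 24, 74, 52, 86]
sift down from index 4: already satisfies heap property
sift down from index 3:
  64 vs smaller child 54 at index 7, swap → [18, 21, 54, 20, 13, 80, 64, 24, 74, 52, 86]
sift down from index 2:
  21 vs smaller child 13 at index 5, swap → [18, 13, 54, 20, 21, 80, 64, 24, 74, 52, 86]
sift down from index 1:
  18 vs smaller child 13 at index 2, swap → [13, 18, 54, 20, 21, 80, 64, 24, 74, 52, 86]
resulting array: [13, 18, 54, 20, 21, 80, 64, 24, 74, 52, 86]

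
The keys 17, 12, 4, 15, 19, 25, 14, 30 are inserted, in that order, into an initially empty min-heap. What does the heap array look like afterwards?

[4, 15, 12, 17, 19, 25, 14, 30]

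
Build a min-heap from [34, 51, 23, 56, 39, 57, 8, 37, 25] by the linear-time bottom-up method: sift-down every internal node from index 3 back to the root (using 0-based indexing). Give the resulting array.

[8, 25, 23, 37, 39, 57, 34, 51, 56]

sift down from index 3:
  56 vs smaller child 25 at index 8, swap → [34, 51, 23, 25, 39, 57, 8, 37, 56]
sift down from index 2:
  23 vs smaller child 8 at index 6, swap → [34, 51, 8, 25, 39, 57, 23, 37, 56]
sift down from index 1:
  51 vs smaller child 25 at index 3, swap → [34, 25, 8, 51, 39, 57, 23, 37, 56]
  51 vs smaller child 37 at index 7, swap → [34, 25, 8, 37, 39, 57, 23, 51, 56]
sift down from index 0:
  34 vs smaller child 8 at index 2, swap → [8, 25, 34, 37, 39, 57, 23, 51, 56]
  34 vs smaller child 23 at index 6, swap → [8, 25, 23, 37, 39, 57, 34, 51, 56]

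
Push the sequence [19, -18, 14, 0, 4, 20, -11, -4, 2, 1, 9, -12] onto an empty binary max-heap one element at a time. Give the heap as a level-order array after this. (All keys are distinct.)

[20, 9, 19, 2, 4, 14, -11, -18, -4, 0, 1, -12]

Insert 19:
  append 19 at index 0 → [19] (no swap needed)
Insert -18:
  append -18 at index 1 → [19, -18] (no swap needed)
Insert 14:
  append 14 at index 2 → [19, -18, 14] (no swap needed)
Insert 0:
  append 0 at index 3 → [19, -18, 14, 0]
  0 > parent -18 at index 1, swap → [19, 0, 14, -18]
Insert 4:
  append 4 at index 4 → [19, 0, 14, -18, 4]
  4 > parent 0 at index 1, swap → [19, 4, 14, -18, 0]
Insert 20:
  append 20 at index 5 → [19, 4, 14, -18, 0, 20]
  20 > parent 14 at index 2, swap → [19, 4, 20, -18, 0, 14]
  20 > parent 19 at index 0, swap → [20, 4, 19, -18, 0, 14]
Insert -11:
  append -11 at index 6 → [20, 4, 19, -18, 0, 14, -11] (no swap needed)
Insert -4:
  append -4 at index 7 → [20, 4, 19, -18, 0, 14, -11, -4]
  -4 > parent -18 at index 3, swap → [20, 4, 19, -4, 0, 14, -11, -18]
Insert 2:
  append 2 at index 8 → [20, 4, 19, -4, 0, 14, -11, -18, 2]
  2 > parent -4 at index 3, swap → [20, 4, 19, 2, 0, 14, -11, -18, -4]
Insert 1:
  append 1 at index 9 → [20, 4, 19, 2, 0, 14, -11, -18, -4, 1]
  1 > parent 0 at index 4, swap → [20, 4, 19, 2, 1, 14, -11, -18, -4, 0]
Insert 9:
  append 9 at index 10 → [20, 4, 19, 2, 1, 14, -11, -18, -4, 0, 9]
  9 > parent 1 at index 4, swap → [20, 4, 19, 2, 9, 14, -11, -18, -4, 0, 1]
  9 > parent 4 at index 1, swap → [20, 9, 19, 2, 4, 14, -11, -18, -4, 0, 1]
Insert -12:
  append -12 at index 11 → [20, 9, 19, 2, 4, 14, -11, -18, -4, 0, 1, -12] (no swap needed)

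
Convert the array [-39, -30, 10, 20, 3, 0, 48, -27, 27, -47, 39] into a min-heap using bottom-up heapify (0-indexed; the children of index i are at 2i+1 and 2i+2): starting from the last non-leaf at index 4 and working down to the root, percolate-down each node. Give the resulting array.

sift down from index 4:
  3 vs smaller child -47 at index 9, swap → [-39, -30, 10, 20, -47, 0, 48, -27, 27, 3, 39]
sift down from index 3:
  20 vs smaller child -27 at index 7, swap → [-39, -30, 10, -27, -47, 0, 48, 20, 27, 3, 39]
sift down from index 2:
  10 vs smaller child 0 at index 5, swap → [-39, -30, 0, -27, -47, 10, 48, 20, 27, 3, 39]
sift down from index 1:
  -30 vs smaller child -47 at index 4, swap → [-39, -47, 0, -27, -30, 10, 48, 20, 27, 3, 39]
sift down from index 0:
  -39 vs smaller child -47 at index 1, swap → [-47, -39, 0, -27, -30, 10, 48, 20, 27, 3, 39]

[-47, -39, 0, -27, -30, 10, 48, 20, 27, 3, 39]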